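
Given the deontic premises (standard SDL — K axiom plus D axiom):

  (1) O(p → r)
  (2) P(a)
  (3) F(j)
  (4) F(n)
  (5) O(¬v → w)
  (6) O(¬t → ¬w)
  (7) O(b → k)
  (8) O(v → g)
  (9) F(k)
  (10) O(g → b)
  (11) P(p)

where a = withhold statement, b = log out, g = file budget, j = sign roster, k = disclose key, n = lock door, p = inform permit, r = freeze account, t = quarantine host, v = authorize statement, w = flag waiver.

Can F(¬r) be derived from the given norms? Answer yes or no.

No

Premise 1 is O(p → r), but O(p) is not derivable from the premises (the permission P(p) asserts only ¬O(¬p), not O(p)), so it does not yield O(r).
No other premise forces O(r). An ideal world satisfying every premise can still have ¬r true, so F(¬r) is not derivable.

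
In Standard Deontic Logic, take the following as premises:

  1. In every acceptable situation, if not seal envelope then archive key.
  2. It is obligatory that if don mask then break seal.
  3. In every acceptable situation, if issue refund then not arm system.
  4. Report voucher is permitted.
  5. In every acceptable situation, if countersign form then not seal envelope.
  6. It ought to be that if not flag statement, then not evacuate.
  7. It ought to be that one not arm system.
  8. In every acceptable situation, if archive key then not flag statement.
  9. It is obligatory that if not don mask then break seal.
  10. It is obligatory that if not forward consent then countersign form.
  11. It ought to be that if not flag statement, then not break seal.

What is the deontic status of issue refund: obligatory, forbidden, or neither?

Neither

Premise 3 is O(issue_refund → ¬arm_system); even if O(¬arm_system) held, inferring O(issue_refund) would be affirming the consequent — invalid.
No premise or chain of K-axiom applications forces O(issue_refund), and none forces O(¬issue_refund). So issue_refund is neither obligatory nor forbidden under these norms.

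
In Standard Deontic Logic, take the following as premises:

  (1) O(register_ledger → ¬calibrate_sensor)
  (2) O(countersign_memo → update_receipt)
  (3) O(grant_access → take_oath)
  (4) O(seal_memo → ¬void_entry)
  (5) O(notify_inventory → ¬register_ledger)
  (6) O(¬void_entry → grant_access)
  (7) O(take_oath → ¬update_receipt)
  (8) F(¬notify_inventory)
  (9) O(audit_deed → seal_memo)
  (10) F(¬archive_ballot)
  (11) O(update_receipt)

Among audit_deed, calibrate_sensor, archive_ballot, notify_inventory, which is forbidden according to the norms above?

From premise 11 we have O(update_receipt).
Premise 7 is O(take_oath → ¬update_receipt); contrapositively O(update_receipt → ¬take_oath). Since O(update_receipt) holds, K gives O(¬take_oath).
Premise 3 is O(grant_access → take_oath); contrapositively O(¬take_oath → ¬grant_access). Since O(¬take_oath) holds, K gives O(¬grant_access).
Premise 6, O(¬void_entry → grant_access), contraposes to O(¬grant_access → void_entry); with O(¬grant_access) we get O(void_entry).
The contrapositive of premise 4 (O(seal_memo → ¬void_entry)) is O(void_entry → ¬seal_memo), and O(void_entry) is already established, so O(¬seal_memo).
The contrapositive of premise 9 (O(audit_deed → seal_memo)) is O(¬seal_memo → ¬audit_deed), and O(¬seal_memo) is already established, so O(¬audit_deed).
So O(¬audit_deed) holds, i.e. audit_deed is forbidden. None of the other listed options is forbidden under the premises.

audit_deed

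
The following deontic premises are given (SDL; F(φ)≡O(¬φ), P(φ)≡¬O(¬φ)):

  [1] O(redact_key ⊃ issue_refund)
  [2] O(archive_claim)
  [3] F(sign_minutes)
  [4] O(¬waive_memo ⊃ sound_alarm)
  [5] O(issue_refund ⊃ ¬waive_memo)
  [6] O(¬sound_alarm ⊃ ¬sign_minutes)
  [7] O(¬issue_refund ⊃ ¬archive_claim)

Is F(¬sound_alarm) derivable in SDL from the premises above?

Yes

From premise 2 we have O(archive_claim).
The contrapositive of premise 7 (O(¬issue_refund ⊃ ¬archive_claim)) is O(archive_claim ⊃ issue_refund), and O(archive_claim) is already established, so O(issue_refund).
Premise 5 is O(issue_refund ⊃ ¬waive_memo); since O(issue_refund), deontic closure gives O(¬waive_memo).
Premise 4 is O(¬waive_memo ⊃ sound_alarm); since O(¬waive_memo), deontic closure gives O(sound_alarm).
Premises 1, 3, 6 do not contribute to this derivation.
So O(sound_alarm) holds, i.e. F(¬sound_alarm). The claim follows.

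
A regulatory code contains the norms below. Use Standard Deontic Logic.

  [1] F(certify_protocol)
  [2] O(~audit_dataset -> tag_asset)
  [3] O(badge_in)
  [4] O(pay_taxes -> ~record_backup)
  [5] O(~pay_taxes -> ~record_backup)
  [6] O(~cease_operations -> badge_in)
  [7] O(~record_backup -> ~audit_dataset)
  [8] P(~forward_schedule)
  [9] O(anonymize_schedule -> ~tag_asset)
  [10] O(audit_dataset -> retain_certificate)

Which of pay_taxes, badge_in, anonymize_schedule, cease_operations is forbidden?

Premises 4 and 5 cover both cases: O(pay_taxes -> ~record_backup) and O(~pay_taxes -> ~record_backup). Since pay_taxes ∨ ~pay_taxes is a tautology, O(~record_backup) follows.
Applying K to premise 7 (O(~record_backup -> ~audit_dataset)) and O(~record_backup) yields O(~audit_dataset).
From O(~audit_dataset) and premise 2, O(~audit_dataset -> tag_asset), we obtain O(tag_asset).
Premise 9, O(anonymize_schedule -> ~tag_asset), contraposes to O(tag_asset -> ~anonymize_schedule); with O(tag_asset) we get O(~anonymize_schedule).
So O(~anonymize_schedule) holds, i.e. anonymize_schedule is forbidden. None of the other listed options is forbidden under the premises.

anonymize_schedule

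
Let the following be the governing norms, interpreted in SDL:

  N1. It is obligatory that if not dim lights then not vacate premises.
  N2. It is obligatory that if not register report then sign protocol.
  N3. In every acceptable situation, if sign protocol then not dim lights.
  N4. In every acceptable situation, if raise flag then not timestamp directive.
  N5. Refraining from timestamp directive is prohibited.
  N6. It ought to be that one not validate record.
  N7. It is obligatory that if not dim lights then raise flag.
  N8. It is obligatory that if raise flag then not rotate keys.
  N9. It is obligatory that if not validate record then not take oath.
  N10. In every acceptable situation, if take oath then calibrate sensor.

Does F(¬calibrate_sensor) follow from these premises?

No

Premise 10 is O(take_oath → calibrate_sensor), but O(take_oath) is not derivable from the premises, so it does not yield O(calibrate_sensor).
No other premise forces O(calibrate_sensor). An ideal world satisfying every premise can still have ¬calibrate_sensor true, so F(¬calibrate_sensor) is not derivable.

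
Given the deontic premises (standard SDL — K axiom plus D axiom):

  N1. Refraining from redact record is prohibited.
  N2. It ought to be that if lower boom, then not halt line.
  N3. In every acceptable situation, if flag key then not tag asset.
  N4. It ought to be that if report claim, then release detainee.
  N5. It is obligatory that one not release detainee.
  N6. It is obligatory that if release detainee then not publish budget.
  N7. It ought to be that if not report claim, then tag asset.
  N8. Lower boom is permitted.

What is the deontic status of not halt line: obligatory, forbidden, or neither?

Premise 2 is O(lower_boom → ¬halt_line), but O(lower_boom) is not derivable from the premises (the permission P(lower_boom) asserts only ¬O(¬lower_boom), not O(lower_boom)), so it does not yield O(¬halt_line).
No premise or chain of K-axiom applications forces O(¬halt_line), and none forces O(halt_line). So ¬halt_line is neither obligatory nor forbidden under these norms.

Neither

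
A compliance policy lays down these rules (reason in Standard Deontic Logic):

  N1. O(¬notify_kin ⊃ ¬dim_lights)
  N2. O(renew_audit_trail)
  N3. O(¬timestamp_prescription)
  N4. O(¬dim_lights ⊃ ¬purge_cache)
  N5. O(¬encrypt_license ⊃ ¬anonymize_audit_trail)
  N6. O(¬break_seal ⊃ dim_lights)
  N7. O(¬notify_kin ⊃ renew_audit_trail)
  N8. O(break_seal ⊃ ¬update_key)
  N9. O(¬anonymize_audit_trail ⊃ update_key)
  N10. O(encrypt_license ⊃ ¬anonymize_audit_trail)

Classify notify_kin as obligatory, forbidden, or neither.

Obligatory

Premises 5 and 10 are O(¬encrypt_license ⊃ ¬anonymize_audit_trail) and O(encrypt_license ⊃ ¬anonymize_audit_trail); every ideal world satisfies ¬encrypt_license or encrypt_license, so in either case ¬anonymize_audit_trail holds — hence O(¬anonymize_audit_trail).
From O(¬anonymize_audit_trail) and premise 9, O(¬anonymize_audit_trail ⊃ update_key), we obtain O(update_key).
Premise 8, O(break_seal ⊃ ¬update_key), contraposes to O(update_key ⊃ ¬break_seal); with O(update_key) we get O(¬break_seal).
Premise 6 is O(¬break_seal ⊃ dim_lights); since O(¬break_seal), deontic closure gives O(dim_lights).
Premise 1 is O(¬notify_kin ⊃ ¬dim_lights); contrapositively O(dim_lights ⊃ notify_kin). Since O(dim_lights) holds, K gives O(notify_kin).
Premises 2, 3, 4, 7 do not contribute to this derivation.
Hence notify_kin is obligatory.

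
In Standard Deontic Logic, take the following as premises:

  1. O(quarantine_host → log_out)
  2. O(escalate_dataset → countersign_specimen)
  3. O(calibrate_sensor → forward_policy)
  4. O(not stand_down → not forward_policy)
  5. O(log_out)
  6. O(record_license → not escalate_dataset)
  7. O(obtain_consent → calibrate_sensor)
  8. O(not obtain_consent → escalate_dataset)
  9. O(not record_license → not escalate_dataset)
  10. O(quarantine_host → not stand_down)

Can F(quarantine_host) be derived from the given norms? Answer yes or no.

Premises 9 and 6 cover both cases: O(not record_license → not escalate_dataset) and O(record_license → not escalate_dataset). Since not record_license ∨ record_license is a tautology, O(not escalate_dataset) follows.
The contrapositive of premise 8 (O(not obtain_consent → escalate_dataset)) is O(not escalate_dataset → obtain_consent), and O(not escalate_dataset) is already established, so O(obtain_consent).
From O(obtain_consent) and premise 7, O(obtain_consent → calibrate_sensor), we obtain O(calibrate_sensor).
Premise 3 is O(calibrate_sensor → forward_policy); since O(calibrate_sensor), deontic closure gives O(forward_policy).
Premise 4 is O(not stand_down → not forward_policy); contrapositively O(forward_policy → stand_down). Since O(forward_policy) holds, K gives O(stand_down).
Premise 10, O(quarantine_host → not stand_down), contraposes to O(stand_down → not quarantine_host); with O(stand_down) we get O(not quarantine_host).
Premises 1, 2, 5 do not contribute to this derivation.
So O(not quarantine_host) holds, i.e. F(quarantine_host). The claim follows.

Yes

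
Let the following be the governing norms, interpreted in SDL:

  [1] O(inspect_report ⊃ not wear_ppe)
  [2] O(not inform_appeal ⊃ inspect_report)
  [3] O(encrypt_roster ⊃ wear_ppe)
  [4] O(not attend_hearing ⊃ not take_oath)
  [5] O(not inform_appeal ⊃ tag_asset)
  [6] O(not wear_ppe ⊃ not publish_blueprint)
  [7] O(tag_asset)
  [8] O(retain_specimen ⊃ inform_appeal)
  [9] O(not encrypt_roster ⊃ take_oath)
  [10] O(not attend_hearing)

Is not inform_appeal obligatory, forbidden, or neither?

Forbidden

Premise 10 gives O(not attend_hearing).
Applying K to premise 4 (O(not attend_hearing ⊃ not take_oath)) and O(not attend_hearing) yields O(not take_oath).
The contrapositive of premise 9 (O(not encrypt_roster ⊃ take_oath)) is O(not take_oath ⊃ encrypt_roster), and O(not take_oath) is already established, so O(encrypt_roster).
Applying K to premise 3 (O(encrypt_roster ⊃ wear_ppe)) and O(encrypt_roster) yields O(wear_ppe).
Premise 1, O(inspect_report ⊃ not wear_ppe), contraposes to O(wear_ppe ⊃ not inspect_report); with O(wear_ppe) we get O(not inspect_report).
The contrapositive of premise 2 (O(not inform_appeal ⊃ inspect_report)) is O(not inspect_report ⊃ inform_appeal), and O(not inspect_report) is already established, so O(inform_appeal).
Premises 5, 6, 7, 8 do not contribute to this derivation.
Thus O(inform_appeal), which is F(not inform_appeal): not inform_appeal is forbidden.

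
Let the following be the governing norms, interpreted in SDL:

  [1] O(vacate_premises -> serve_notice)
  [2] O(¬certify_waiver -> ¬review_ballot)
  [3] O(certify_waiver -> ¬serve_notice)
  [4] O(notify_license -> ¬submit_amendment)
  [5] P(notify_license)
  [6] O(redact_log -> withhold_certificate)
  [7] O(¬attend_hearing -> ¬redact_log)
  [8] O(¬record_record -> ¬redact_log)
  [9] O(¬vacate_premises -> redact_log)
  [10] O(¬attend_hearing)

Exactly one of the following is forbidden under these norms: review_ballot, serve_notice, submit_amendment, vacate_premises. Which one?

Premise 10 states O(¬attend_hearing) outright.
Applying K to premise 7 (O(¬attend_hearing -> ¬redact_log)) and O(¬attend_hearing) yields O(¬redact_log).
Premise 9 is O(¬vacate_premises -> redact_log); contrapositively O(¬redact_log -> vacate_premises). Since O(¬redact_log) holds, K gives O(vacate_premises).
With premise 1, O(vacate_premises -> serve_notice), the K-axiom yields O(serve_notice).
The contrapositive of premise 3 (O(certify_waiver -> ¬serve_notice)) is O(serve_notice -> ¬certify_waiver), and O(serve_notice) is already established, so O(¬certify_waiver).
Premise 2 is O(¬certify_waiver -> ¬review_ballot); since O(¬certify_waiver), deontic closure gives O(¬review_ballot).
So O(¬review_ballot) holds, i.e. review_ballot is forbidden. None of the other listed options is forbidden under the premises.

review_ballot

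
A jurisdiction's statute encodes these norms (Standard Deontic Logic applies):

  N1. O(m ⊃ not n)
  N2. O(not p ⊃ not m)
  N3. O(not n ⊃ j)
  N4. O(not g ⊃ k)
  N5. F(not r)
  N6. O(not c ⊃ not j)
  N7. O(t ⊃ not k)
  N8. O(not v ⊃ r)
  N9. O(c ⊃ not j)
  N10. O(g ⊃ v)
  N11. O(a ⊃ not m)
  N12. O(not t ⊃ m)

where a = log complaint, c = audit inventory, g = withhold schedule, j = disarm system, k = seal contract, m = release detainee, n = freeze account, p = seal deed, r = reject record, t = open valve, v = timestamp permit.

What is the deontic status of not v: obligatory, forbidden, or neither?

Forbidden

Premises 9 and 6 cover both cases: O(c ⊃ not j) and O(not c ⊃ not j). Since c ∨ not c is a tautology, O(not j) follows.
The contrapositive of premise 3 (O(not n ⊃ j)) is O(not j ⊃ n), and O(not j) is already established, so O(n).
The contrapositive of premise 1 (O(m ⊃ not n)) is O(n ⊃ not m), and O(n) is already established, so O(not m).
Premise 12 is O(not t ⊃ m); contrapositively O(not m ⊃ t). Since O(not m) holds, K gives O(t).
Premise 7 is O(t ⊃ not k); since O(t), deontic closure gives O(not k).
The contrapositive of premise 4 (O(not g ⊃ k)) is O(not k ⊃ g), and O(not k) is already established, so O(g).
From O(g) and premise 10, O(g ⊃ v), we obtain O(v).
Premises 2, 5, 8, 11 do not contribute to this derivation.
Thus O(v), which is F(not v): not v is forbidden.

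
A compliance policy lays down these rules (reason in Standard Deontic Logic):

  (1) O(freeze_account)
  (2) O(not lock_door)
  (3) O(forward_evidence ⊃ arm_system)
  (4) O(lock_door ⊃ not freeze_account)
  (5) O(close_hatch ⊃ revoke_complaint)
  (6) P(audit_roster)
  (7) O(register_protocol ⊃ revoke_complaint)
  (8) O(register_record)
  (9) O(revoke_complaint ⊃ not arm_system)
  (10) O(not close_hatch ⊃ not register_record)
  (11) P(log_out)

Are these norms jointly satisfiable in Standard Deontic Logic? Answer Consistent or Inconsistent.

Premise 4 is O(lock_door ⊃ not freeze_account), but O(lock_door) is not derivable from the premises, so it does not yield O(not freeze_account).
So O(not freeze_account) is not derivable, and the apparent clash with O(freeze_account) does not arise.
A world satisfying every obligation exists (e.g. arm_system=false, audit_roster=false, close_hatch=true, forward_evidence=false, freeze_account=true, lock_door=false, log_out=false, register_protocol=false, register_record=true, revoke_complaint=true); no atom is both obligatory and forbidden, so the set is consistent.

Consistent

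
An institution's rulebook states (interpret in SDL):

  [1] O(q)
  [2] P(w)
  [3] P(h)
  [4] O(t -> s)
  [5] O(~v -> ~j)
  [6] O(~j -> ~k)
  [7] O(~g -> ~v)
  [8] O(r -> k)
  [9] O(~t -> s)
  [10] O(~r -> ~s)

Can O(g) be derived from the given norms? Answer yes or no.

Yes

By case analysis on ~t: premise 9 gives O(~t -> s) and premise 4 gives O(t -> s), so O(s) either way.
The contrapositive of premise 10 (O(~r -> ~s)) is O(s -> r), and O(s) is already established, so O(r).
Premise 8 is O(r -> k); since O(r), deontic closure gives O(k).
Premise 6, O(~j -> ~k), contraposes to O(k -> j); with O(k) we get O(j).
Premise 5 is O(~v -> ~j); contrapositively O(j -> v). Since O(j) holds, K gives O(v).
The contrapositive of premise 7 (O(~g -> ~v)) is O(v -> g), and O(v) is already established, so O(g).
Premises 1, 2, 3 do not contribute to this derivation.
So O(g) follows.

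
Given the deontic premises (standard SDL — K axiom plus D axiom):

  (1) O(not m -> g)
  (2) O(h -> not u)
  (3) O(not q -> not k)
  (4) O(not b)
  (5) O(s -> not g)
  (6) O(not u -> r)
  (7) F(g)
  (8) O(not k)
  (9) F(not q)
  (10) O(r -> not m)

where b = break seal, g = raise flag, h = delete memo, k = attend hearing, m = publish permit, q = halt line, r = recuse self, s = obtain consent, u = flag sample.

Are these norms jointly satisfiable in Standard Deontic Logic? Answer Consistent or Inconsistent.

Consistent

Premise 3 is O(not q -> not k); even if O(not k) held, inferring O(not q) would be affirming the consequent — invalid.
So O(not q) is not derivable, and the apparent clash with O(q) does not arise.
A world satisfying every obligation exists (e.g. b=false, g=false, h=false, k=false, m=true, q=true, r=false, s=false, u=true); no atom is both obligatory and forbidden, so the set is consistent.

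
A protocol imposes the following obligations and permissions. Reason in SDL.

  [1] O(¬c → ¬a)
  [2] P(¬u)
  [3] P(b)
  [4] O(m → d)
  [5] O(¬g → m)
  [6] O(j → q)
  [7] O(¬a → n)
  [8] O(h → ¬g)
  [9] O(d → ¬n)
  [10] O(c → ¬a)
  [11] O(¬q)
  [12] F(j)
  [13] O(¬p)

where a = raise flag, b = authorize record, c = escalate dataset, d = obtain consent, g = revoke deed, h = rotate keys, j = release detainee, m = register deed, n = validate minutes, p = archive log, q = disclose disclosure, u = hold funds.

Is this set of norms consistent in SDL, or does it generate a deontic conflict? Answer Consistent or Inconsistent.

Consistent

Premise 6 is O(j → q), but O(j) is not derivable from the premises, so it does not yield O(q).
So O(q) is not derivable, and the apparent clash with O(¬q) does not arise.
A world satisfying every obligation exists (e.g. a=false, b=false, c=false, d=false, g=true, h=false, j=false, m=false, n=true, p=false, q=false, u=false); no atom is both obligatory and forbidden, so the set is consistent.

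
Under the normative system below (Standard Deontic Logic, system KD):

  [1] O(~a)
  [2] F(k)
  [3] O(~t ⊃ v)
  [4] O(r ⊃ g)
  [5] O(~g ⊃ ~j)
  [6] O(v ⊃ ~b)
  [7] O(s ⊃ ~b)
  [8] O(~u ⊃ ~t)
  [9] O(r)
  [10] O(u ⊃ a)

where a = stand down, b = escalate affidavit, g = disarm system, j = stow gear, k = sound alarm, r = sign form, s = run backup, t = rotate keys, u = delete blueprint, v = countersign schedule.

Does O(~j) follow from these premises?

No

Premise 5 is O(~g ⊃ ~j), but O(~g) is not derivable from the premises, so it does not yield O(~j).
No other premise forces O(~j). An ideal world satisfying every premise can still have ~j false, so O(~j) is not derivable.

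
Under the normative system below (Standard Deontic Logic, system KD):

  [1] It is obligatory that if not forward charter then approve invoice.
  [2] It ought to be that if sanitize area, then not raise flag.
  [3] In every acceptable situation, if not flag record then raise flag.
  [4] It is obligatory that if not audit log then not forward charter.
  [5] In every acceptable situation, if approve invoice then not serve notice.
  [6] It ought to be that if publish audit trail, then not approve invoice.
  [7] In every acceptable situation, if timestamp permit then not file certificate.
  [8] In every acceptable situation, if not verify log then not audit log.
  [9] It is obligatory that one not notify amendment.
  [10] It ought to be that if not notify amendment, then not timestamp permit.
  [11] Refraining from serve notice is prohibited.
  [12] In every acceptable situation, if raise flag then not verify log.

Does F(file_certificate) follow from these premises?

Premise 7 is O(timestamp_permit → ¬file_certificate), but O(timestamp_permit) is not derivable from the premises, so it does not yield O(¬file_certificate).
No other premise forces O(¬file_certificate). An ideal world satisfying every premise can still have file_certificate true, so F(file_certificate) is not derivable.

No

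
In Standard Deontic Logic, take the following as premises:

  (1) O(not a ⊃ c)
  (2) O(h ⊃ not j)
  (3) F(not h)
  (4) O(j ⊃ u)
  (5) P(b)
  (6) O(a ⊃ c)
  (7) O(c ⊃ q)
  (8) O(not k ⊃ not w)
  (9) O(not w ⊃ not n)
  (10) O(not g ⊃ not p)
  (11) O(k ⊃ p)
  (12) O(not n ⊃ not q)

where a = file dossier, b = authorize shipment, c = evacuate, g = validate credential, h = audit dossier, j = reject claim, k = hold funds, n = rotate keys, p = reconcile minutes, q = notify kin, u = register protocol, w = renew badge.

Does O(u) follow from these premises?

No

Premise 4 is O(j ⊃ u), but O(j) is not derivable from the premises, so it does not yield O(u).
No other premise forces O(u). An ideal world satisfying every premise can still have u false, so O(u) is not derivable.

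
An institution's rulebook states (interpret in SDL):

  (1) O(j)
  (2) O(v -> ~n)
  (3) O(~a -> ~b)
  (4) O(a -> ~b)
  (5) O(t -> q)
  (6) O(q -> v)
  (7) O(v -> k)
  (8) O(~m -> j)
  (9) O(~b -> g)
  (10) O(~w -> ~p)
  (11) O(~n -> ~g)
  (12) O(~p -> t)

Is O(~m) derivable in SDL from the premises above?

Premise 8 is O(~m -> j); even if O(j) held, inferring O(~m) would be affirming the consequent — invalid.
No other premise forces O(~m). An ideal world satisfying every premise can still have ~m false, so O(~m) is not derivable.

No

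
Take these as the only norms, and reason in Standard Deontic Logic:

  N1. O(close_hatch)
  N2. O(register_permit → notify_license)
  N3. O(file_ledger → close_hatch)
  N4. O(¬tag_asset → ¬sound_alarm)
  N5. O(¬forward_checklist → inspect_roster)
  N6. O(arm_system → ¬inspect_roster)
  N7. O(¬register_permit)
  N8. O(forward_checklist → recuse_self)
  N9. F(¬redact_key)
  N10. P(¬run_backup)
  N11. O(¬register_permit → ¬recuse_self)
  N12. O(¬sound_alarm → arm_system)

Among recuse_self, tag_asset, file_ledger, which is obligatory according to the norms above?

tag_asset

From premise 7 we have O(¬register_permit).
Premise 11 is O(¬register_permit → ¬recuse_self); since O(¬register_permit), deontic closure gives O(¬recuse_self).
Premise 8 is O(forward_checklist → recuse_self); contrapositively O(¬recuse_self → ¬forward_checklist). Since O(¬recuse_self) holds, K gives O(¬forward_checklist).
With premise 5, O(¬forward_checklist → inspect_roster), the K-axiom yields O(inspect_roster).
Premise 6, O(arm_system → ¬inspect_roster), contraposes to O(inspect_roster → ¬arm_system); with O(inspect_roster) we get O(¬arm_system).
The contrapositive of premise 12 (O(¬sound_alarm → arm_system)) is O(¬arm_system → sound_alarm), and O(¬arm_system) is already established, so O(sound_alarm).
Premise 4, O(¬tag_asset → ¬sound_alarm), contraposes to O(sound_alarm → tag_asset); with O(sound_alarm) we get O(tag_asset).
So O(tag_asset) holds — tag_asset is obligatory. None of the other listed options is made obligatory by any chain of premises.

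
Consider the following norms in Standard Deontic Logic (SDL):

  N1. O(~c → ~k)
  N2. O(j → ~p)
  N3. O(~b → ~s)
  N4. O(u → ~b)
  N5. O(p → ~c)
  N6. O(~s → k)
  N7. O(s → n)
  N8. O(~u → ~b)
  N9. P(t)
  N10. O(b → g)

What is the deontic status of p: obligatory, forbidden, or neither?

Forbidden

By case analysis on u: premise 4 gives O(u → ~b) and premise 8 gives O(~u → ~b), so O(~b) either way.
From O(~b) and premise 3, O(~b → ~s), we obtain O(~s).
From O(~s) and premise 6, O(~s → k), we obtain O(k).
Premise 1, O(~c → ~k), contraposes to O(k → c); with O(k) we get O(c).
Premise 5 is O(p → ~c); contrapositively O(c → ~p). Since O(c) holds, K gives O(~p).
Premises 2, 7, 9, 10 do not contribute to this derivation.
Thus O(~p), which is F(p): p is forbidden.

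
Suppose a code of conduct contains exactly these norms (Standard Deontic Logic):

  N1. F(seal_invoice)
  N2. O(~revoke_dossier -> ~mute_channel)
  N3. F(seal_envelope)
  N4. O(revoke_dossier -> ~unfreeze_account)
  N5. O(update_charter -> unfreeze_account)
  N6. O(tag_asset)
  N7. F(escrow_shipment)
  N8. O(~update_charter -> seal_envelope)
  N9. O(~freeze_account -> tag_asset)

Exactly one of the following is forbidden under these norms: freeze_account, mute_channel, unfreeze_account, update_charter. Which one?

Premise 3, F(seal_envelope), is equivalent to O(~seal_envelope).
The contrapositive of premise 8 (O(~update_charter -> seal_envelope)) is O(~seal_envelope -> update_charter), and O(~seal_envelope) is already established, so O(update_charter).
Applying K to premise 5 (O(update_charter -> unfreeze_account)) and O(update_charter) yields O(unfreeze_account).
Premise 4, O(revoke_dossier -> ~unfreeze_account), contraposes to O(unfreeze_account -> ~revoke_dossier); with O(unfreeze_account) we get O(~revoke_dossier).
Premise 2 is O(~revoke_dossier -> ~mute_channel); since O(~revoke_dossier), deontic closure gives O(~mute_channel).
So O(~mute_channel) holds, i.e. mute_channel is forbidden. None of the other listed options is forbidden under the premises.

mute_channel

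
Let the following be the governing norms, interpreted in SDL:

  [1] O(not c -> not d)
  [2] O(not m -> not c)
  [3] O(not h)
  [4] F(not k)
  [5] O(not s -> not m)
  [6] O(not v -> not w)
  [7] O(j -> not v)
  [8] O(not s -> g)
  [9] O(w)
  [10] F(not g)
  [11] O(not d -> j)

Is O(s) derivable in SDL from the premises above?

Yes

From premise 9 we have O(w).
The contrapositive of premise 6 (O(not v -> not w)) is O(w -> v), and O(w) is already established, so O(v).
Premise 7 is O(j -> not v); contrapositively O(v -> not j). Since O(v) holds, K gives O(not j).
Premise 11, O(not d -> j), contraposes to O(not j -> d); with O(not j) we get O(d).
The contrapositive of premise 1 (O(not c -> not d)) is O(d -> c), and O(d) is already established, so O(c).
Premise 2 is O(not m -> not c); contrapositively O(c -> m). Since O(c) holds, K gives O(m).
The contrapositive of premise 5 (O(not s -> not m)) is O(m -> s), and O(m) is already established, so O(s).
Premises 3, 4, 8, 10 do not contribute to this derivation.
So O(s) follows.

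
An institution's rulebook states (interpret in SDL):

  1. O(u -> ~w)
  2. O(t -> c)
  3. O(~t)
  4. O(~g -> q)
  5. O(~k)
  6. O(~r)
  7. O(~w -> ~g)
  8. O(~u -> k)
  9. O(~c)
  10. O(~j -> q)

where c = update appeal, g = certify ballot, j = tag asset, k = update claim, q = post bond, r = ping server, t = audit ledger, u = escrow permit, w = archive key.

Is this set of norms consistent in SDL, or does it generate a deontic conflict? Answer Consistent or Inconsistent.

Consistent

Premise 2 is O(t -> c), but O(t) is not derivable from the premises, so it does not yield O(c).
So O(c) is not derivable, and the apparent clash with O(~c) does not arise.
A world satisfying every obligation exists (e.g. c=false, g=false, j=false, k=false, q=true, r=false, t=false, u=true, w=false); no atom is both obligatory and forbidden, so the set is consistent.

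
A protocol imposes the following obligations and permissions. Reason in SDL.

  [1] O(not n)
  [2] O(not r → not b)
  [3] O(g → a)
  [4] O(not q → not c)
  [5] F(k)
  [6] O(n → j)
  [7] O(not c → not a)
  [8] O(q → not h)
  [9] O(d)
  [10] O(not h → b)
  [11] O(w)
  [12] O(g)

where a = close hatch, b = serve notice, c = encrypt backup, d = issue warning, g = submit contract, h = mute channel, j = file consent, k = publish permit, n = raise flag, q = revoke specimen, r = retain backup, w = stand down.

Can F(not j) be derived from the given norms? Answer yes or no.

Premise 6 is O(n → j), but O(n) is not derivable from the premises, so it does not yield O(j).
No other premise forces O(j). An ideal world satisfying every premise can still have not j true, so F(not j) is not derivable.

No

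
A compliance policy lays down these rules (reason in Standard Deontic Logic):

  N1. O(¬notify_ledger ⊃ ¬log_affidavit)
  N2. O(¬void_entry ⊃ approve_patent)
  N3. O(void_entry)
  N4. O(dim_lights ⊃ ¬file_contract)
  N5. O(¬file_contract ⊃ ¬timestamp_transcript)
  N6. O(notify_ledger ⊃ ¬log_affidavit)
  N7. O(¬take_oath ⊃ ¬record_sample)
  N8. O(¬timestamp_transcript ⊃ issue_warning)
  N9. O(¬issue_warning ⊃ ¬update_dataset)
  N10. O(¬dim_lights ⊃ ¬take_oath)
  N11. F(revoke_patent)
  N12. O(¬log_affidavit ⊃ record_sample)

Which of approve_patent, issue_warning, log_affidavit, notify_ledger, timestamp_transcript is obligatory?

By case analysis on notify_ledger: premise 6 gives O(notify_ledger ⊃ ¬log_affidavit) and premise 1 gives O(¬notify_ledger ⊃ ¬log_affidavit), so O(¬log_affidavit) either way.
Applying K to premise 12 (O(¬log_affidavit ⊃ record_sample)) and O(¬log_affidavit) yields O(record_sample).
The contrapositive of premise 7 (O(¬take_oath ⊃ ¬record_sample)) is O(record_sample ⊃ take_oath), and O(record_sample) is already established, so O(take_oath).
Premise 10, O(¬dim_lights ⊃ ¬take_oath), contraposes to O(take_oath ⊃ dim_lights); with O(take_oath) we get O(dim_lights).
Applying K to premise 4 (O(dim_lights ⊃ ¬file_contract)) and O(dim_lights) yields O(¬file_contract).
Applying K to premise 5 (O(¬file_contract ⊃ ¬timestamp_transcript)) and O(¬file_contract) yields O(¬timestamp_transcript).
From O(¬timestamp_transcript) and premise 8, O(¬timestamp_transcript ⊃ issue_warning), we obtain O(issue_warning).
So O(issue_warning) holds — issue_warning is obligatory. None of the other listed options is made obligatory by any chain of premises.

issue_warning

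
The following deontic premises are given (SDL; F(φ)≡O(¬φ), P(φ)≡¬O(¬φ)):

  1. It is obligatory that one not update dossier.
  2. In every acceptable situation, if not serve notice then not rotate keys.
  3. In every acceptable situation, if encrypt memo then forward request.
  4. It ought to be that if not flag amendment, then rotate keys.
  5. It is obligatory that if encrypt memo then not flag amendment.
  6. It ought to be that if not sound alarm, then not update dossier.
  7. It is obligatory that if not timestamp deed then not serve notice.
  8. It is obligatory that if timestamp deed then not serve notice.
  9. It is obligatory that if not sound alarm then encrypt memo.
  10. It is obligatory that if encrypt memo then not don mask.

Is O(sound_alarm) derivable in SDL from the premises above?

By case analysis on timestamp_deed: premise 8 gives O(timestamp_deed → ¬serve_notice) and premise 7 gives O(¬timestamp_deed → ¬serve_notice), so O(¬serve_notice) either way.
From O(¬serve_notice) and premise 2, O(¬serve_notice → ¬rotate_keys), we obtain O(¬rotate_keys).
Premise 4 is O(¬flag_amendment → rotate_keys); contrapositively O(¬rotate_keys → flag_amendment). Since O(¬rotate_keys) holds, K gives O(flag_amendment).
Premise 5, O(encrypt_memo → ¬flag_amendment), contraposes to O(flag_amendment → ¬encrypt_memo); with O(flag_amendment) we get O(¬encrypt_memo).
The contrapositive of premise 9 (O(¬sound_alarm → encrypt_memo)) is O(¬encrypt_memo → sound_alarm), and O(¬encrypt_memo) is already established, so O(sound_alarm).
Premises 1, 3, 6, 10 do not contribute to this derivation.
So O(sound_alarm) follows.

Yes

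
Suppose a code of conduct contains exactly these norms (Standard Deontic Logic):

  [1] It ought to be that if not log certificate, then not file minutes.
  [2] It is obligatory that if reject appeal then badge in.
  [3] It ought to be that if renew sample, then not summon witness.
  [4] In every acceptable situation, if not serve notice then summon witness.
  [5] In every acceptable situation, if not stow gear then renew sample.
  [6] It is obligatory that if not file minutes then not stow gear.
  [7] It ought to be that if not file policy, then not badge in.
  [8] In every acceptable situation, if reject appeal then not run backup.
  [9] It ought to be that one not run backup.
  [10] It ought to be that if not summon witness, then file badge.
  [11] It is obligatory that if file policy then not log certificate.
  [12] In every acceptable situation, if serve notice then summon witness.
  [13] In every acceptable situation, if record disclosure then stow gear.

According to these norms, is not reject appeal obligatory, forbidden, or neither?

By case analysis on ¬serve_notice: premise 4 gives O(¬serve_notice → summon_witness) and premise 12 gives O(serve_notice → summon_witness), so O(summon_witness) either way.
The contrapositive of premise 3 (O(renew_sample → ¬summon_witness)) is O(summon_witness → ¬renew_sample), and O(summon_witness) is already established, so O(¬renew_sample).
Premise 5 is O(¬stow_gear → renew_sample); contrapositively O(¬renew_sample → stow_gear). Since O(¬renew_sample) holds, K gives O(stow_gear).
Premise 6, O(¬file_minutes → ¬stow_gear), contraposes to O(stow_gear → file_minutes); with O(stow_gear) we get O(file_minutes).
Premise 1 is O(¬log_certificate → ¬file_minutes); contrapositively O(file_minutes → log_certificate). Since O(file_minutes) holds, K gives O(log_certificate).
Premise 11, O(file_policy → ¬log_certificate), contraposes to O(log_certificate → ¬file_policy); with O(log_certificate) we get O(¬file_policy).
With premise 7, O(¬file_policy → ¬badge_in), the K-axiom yields O(¬badge_in).
The contrapositive of premise 2 (O(reject_appeal → badge_in)) is O(¬badge_in → ¬reject_appeal), and O(¬badge_in) is already established, so O(¬reject_appeal).
Premises 8, 9, 10, 13 do not contribute to this derivation.
Hence ¬reject_appeal is obligatory.

Obligatory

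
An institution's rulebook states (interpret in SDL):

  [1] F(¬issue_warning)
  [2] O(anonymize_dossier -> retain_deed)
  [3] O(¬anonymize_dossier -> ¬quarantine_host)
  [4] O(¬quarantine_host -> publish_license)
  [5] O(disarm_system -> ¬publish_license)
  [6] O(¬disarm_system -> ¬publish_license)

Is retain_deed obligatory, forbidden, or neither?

Premises 5 and 6 are O(disarm_system -> ¬publish_license) and O(¬disarm_system -> ¬publish_license); every ideal world satisfies disarm_system or ¬disarm_system, so in either case ¬publish_license holds — hence O(¬publish_license).
The contrapositive of premise 4 (O(¬quarantine_host -> publish_license)) is O(¬publish_license -> quarantine_host), and O(¬publish_license) is already established, so O(quarantine_host).
Premise 3, O(¬anonymize_dossier -> ¬quarantine_host), contraposes to O(quarantine_host -> anonymize_dossier); with O(quarantine_host) we get O(anonymize_dossier).
Applying K to premise 2 (O(anonymize_dossier -> retain_deed)) and O(anonymize_dossier) yields O(retain_deed).
Premise 1 does not contribute to this derivation.
Hence retain_deed is obligatory.

Obligatory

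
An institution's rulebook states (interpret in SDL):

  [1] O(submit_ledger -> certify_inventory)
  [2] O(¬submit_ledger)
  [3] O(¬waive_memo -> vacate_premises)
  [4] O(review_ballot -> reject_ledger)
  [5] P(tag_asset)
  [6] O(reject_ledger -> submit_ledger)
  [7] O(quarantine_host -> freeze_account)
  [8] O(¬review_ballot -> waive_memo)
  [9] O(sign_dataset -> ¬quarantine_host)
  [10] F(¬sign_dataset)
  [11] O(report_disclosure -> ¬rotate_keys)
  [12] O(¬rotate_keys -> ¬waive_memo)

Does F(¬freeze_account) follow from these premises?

Premise 7 is O(quarantine_host -> freeze_account), but O(quarantine_host) is not derivable from the premises, so it does not yield O(freeze_account).
No other premise forces O(freeze_account). An ideal world satisfying every premise can still have ¬freeze_account true, so F(¬freeze_account) is not derivable.

No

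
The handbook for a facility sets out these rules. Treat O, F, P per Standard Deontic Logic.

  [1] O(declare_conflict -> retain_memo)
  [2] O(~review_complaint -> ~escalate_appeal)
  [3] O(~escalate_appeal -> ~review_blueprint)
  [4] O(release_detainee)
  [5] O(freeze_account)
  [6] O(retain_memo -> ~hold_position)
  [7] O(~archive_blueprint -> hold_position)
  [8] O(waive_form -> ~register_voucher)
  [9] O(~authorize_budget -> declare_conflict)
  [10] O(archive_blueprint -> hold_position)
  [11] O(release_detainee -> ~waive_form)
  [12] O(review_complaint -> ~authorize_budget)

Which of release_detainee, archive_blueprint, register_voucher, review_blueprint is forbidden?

review_blueprint

Premises 10 and 7 are O(archive_blueprint -> hold_position) and O(~archive_blueprint -> hold_position); every ideal world satisfies archive_blueprint or ~archive_blueprint, so in either case hold_position holds — hence O(hold_position).
Premise 6, O(retain_memo -> ~hold_position), contraposes to O(hold_position -> ~retain_memo); with O(hold_position) we get O(~retain_memo).
Premise 1, O(declare_conflict -> retain_memo), contraposes to O(~retain_memo -> ~declare_conflict); with O(~retain_memo) we get O(~declare_conflict).
The contrapositive of premise 9 (O(~authorize_budget -> declare_conflict)) is O(~declare_conflict -> authorize_budget), and O(~declare_conflict) is already established, so O(authorize_budget).
The contrapositive of premise 12 (O(review_complaint -> ~authorize_budget)) is O(authorize_budget -> ~review_complaint), and O(authorize_budget) is already established, so O(~review_complaint).
Applying K to premise 2 (O(~review_complaint -> ~escalate_appeal)) and O(~review_complaint) yields O(~escalate_appeal).
From O(~escalate_appeal) and premise 3, O(~escalate_appeal -> ~review_blueprint), we obtain O(~review_blueprint).
So O(~review_blueprint) holds, i.e. review_blueprint is forbidden. None of the other listed options is forbidden under the premises.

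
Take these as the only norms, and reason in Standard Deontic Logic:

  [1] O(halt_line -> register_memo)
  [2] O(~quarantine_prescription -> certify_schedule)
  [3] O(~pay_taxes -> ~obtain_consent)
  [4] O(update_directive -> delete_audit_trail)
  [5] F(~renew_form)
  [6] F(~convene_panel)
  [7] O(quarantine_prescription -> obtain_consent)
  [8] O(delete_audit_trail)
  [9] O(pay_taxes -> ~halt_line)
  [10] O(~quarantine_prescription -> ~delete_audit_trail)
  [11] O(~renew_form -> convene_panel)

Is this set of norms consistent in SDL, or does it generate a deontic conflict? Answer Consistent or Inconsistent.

Premise 11 is O(~renew_form -> convene_panel); even if O(convene_panel) held, inferring O(~renew_form) would be affirming the consequent — invalid.
So O(~renew_form) is not derivable, and the apparent clash with O(renew_form) does not arise.
A world satisfying every obligation exists (e.g. certify_schedule=false, convene_panel=true, delete_audit_trail=true, halt_line=false, obtain_consent=true, pay_taxes=true, quarantine_prescription=true, register_memo=false, renew_form=true, update_directive=false); no atom is both obligatory and forbidden, so the set is consistent.

Consistent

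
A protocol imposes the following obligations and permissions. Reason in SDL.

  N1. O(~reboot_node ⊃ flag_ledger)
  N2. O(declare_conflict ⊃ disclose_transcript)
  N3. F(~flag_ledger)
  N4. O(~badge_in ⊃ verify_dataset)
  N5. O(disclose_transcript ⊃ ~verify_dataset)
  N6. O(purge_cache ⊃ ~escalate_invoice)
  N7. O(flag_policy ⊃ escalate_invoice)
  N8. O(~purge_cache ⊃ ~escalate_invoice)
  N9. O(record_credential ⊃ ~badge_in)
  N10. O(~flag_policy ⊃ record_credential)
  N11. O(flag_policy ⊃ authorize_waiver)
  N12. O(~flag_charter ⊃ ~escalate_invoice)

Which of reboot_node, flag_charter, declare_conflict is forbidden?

declare_conflict

Premises 8 and 6 are O(~purge_cache ⊃ ~escalate_invoice) and O(purge_cache ⊃ ~escalate_invoice); every ideal world satisfies ~purge_cache or purge_cache, so in either case ~escalate_invoice holds — hence O(~escalate_invoice).
The contrapositive of premise 7 (O(flag_policy ⊃ escalate_invoice)) is O(~escalate_invoice ⊃ ~flag_policy), and O(~escalate_invoice) is already established, so O(~flag_policy).
Applying K to premise 10 (O(~flag_policy ⊃ record_credential)) and O(~flag_policy) yields O(record_credential).
Applying K to premise 9 (O(record_credential ⊃ ~badge_in)) and O(record_credential) yields O(~badge_in).
Premise 4 is O(~badge_in ⊃ verify_dataset); since O(~badge_in), deontic closure gives O(verify_dataset).
The contrapositive of premise 5 (O(disclose_transcript ⊃ ~verify_dataset)) is O(verify_dataset ⊃ ~disclose_transcript), and O(verify_dataset) is already established, so O(~disclose_transcript).
The contrapositive of premise 2 (O(declare_conflict ⊃ disclose_transcript)) is O(~disclose_transcript ⊃ ~declare_conflict), and O(~disclose_transcript) is already established, so O(~declare_conflict).
So O(~declare_conflict) holds, i.e. declare_conflict is forbidden. None of the other listed options is forbidden under the premises.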